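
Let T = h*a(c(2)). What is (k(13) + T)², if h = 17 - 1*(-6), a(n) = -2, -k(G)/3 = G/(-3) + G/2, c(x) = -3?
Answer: 11025/4 ≈ 2756.3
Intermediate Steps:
k(G) = -G/2 (k(G) = -3*(G/(-3) + G/2) = -3*(G*(-⅓) + G*(½)) = -3*(-G/3 + G/2) = -G/2)
h = 23 (h = 17 + 6 = 23)
T = -46 (T = 23*(-2) = -46)
(k(13) + T)² = (-½*13 - 46)² = (-13/2 - 46)² = (-105/2)² = 11025/4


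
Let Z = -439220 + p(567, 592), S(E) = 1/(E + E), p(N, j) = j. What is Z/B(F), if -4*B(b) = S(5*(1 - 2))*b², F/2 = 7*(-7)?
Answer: -4386280/2401 ≈ -1826.9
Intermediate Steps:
S(E) = 1/(2*E)
F = -98 (F = 2*(7*(-7)) = 2*(-49) = -98)
B(b) = b²/40 (B(b) = -1/(2*((5*(1 - 2))))*b²/4 = -1/(2*((5*(-1))))*b²/4 = -(½)/(-5)*b²/4 = -(½)*(-⅕)*b²/4 = -(-1)*b²/40 = b²/40)
Z = -438628 (Z = -439220 + 592 = -438628)
Z/B(F) = -438628/((1/40)*(-98)²) = -438628/((1/40)*9604) = -438628/2401/10 = -438628*10/2401 = -4386280/2401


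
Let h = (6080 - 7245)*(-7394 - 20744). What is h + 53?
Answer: 32780823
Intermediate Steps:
h = 32780770 (h = -1165*(-28138) = 32780770)
h + 53 = 32780770 + 53 = 32780823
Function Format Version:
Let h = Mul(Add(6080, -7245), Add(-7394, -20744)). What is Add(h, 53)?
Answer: 32780823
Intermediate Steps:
h = 32780770 (h = Mul(-1165, -28138) = 32780770)
Add(h, 53) = Add(32780770, 53) = 32780823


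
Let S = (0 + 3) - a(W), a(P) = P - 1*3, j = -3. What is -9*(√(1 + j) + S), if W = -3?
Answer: -81 - 9*I*√2 ≈ -81.0 - 12.728*I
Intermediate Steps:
a(P) = -3 + P (a(P) = P - 3 = -3 + P)
S = 9 (S = (0 + 3) - (-3 - 3) = 3 - 1*(-6) = 3 + 6 = 9)
-9*(√(1 + j) + S) = -9*(√(1 - 3) + 9) = -9*(√(-2) + 9) = -9*(I*√2 + 9) = -9*(9 + I*√2) = -81 - 9*I*√2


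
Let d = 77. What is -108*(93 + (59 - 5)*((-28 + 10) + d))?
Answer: -354132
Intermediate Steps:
-108*(93 + (59 - 5)*((-28 + 10) + d)) = -108*(93 + (59 - 5)*((-28 + 10) + 77)) = -108*(93 + 54*(-18 + 77)) = -108*(93 + 54*59) = -108*(93 + 3186) = -108*3279 = -354132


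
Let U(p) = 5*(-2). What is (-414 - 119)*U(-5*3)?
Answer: 5330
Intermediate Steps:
U(p) = -10
(-414 - 119)*U(-5*3) = (-414 - 119)*(-10) = -533*(-10) = 5330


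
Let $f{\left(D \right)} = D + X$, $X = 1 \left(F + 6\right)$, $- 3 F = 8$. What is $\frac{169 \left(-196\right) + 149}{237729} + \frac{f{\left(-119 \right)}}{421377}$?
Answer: $- \frac{13922403896}{100173532833} \approx -0.13898$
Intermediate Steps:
$F = - \frac{8}{3}$ ($F = \left(- \frac{1}{3}\right) 8 = - \frac{8}{3} \approx -2.6667$)
$X = \frac{10}{3}$ ($X = 1 \left(- \frac{8}{3} + 6\right) = 1 \cdot \frac{10}{3} = \frac{10}{3} \approx 3.3333$)
$f{\left(D \right)} = \frac{10}{3} + D$ ($f{\left(D \right)} = D + \frac{10}{3} = \frac{10}{3} + D$)
$\frac{169 \left(-196\right) + 149}{237729} + \frac{f{\left(-119 \right)}}{421377} = \frac{169 \left(-196\right) + 149}{237729} + \frac{\frac{10}{3} - 119}{421377} = \left(-33124 + 149\right) \frac{1}{237729} - \frac{347}{1264131} = \left(-32975\right) \frac{1}{237729} - \frac{347}{1264131} = - \frac{32975}{237729} - \frac{347}{1264131} = - \frac{13922403896}{100173532833}$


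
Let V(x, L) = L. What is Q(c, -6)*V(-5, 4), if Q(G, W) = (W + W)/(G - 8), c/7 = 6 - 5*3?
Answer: 48/71 ≈ 0.67606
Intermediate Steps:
c = -63 (c = 7*(6 - 5*3) = 7*(6 - 15) = 7*(-9) = -63)
Q(G, W) = 2*W/(-8 + G) (Q(G, W) = (2*W)/(-8 + G) = 2*W/(-8 + G))
Q(c, -6)*V(-5, 4) = (2*(-6)/(-8 - 63))*4 = (2*(-6)/(-71))*4 = (2*(-6)*(-1/71))*4 = (12/71)*4 = 48/71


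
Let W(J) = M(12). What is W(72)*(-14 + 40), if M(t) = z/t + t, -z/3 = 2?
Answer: 299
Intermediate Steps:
z = -6 (z = -3*2 = -6)
M(t) = t - 6/t (M(t) = -6/t + t = t - 6/t)
W(J) = 23/2 (W(J) = 12 - 6/12 = 12 - 6*1/12 = 12 - 1/2 = 23/2)
W(72)*(-14 + 40) = 23*(-14 + 40)/2 = (23/2)*26 = 299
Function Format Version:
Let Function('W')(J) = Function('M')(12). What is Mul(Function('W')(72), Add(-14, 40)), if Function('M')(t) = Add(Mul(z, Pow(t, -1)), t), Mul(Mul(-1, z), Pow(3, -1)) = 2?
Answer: 299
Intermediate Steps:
z = -6 (z = Mul(-3, 2) = -6)
Function('M')(t) = Add(t, Mul(-6, Pow(t, -1))) (Function('M')(t) = Add(Mul(-6, Pow(t, -1)), t) = Add(t, Mul(-6, Pow(t, -1))))
Function('W')(J) = Rational(23, 2) (Function('W')(J) = Add(12, Mul(-6, Pow(12, -1))) = Add(12, Mul(-6, Rational(1, 12))) = Add(12, Rational(-1, 2)) = Rational(23, 2))
Mul(Function('W')(72), Add(-14, 40)) = Mul(Rational(23, 2), Add(-14, 40)) = Mul(Rational(23, 2), 26) = 299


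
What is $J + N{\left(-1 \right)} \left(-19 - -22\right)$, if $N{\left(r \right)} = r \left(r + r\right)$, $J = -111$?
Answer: $-105$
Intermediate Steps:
$N{\left(r \right)} = 2 r^{2}$ ($N{\left(r \right)} = r 2 r = 2 r^{2}$)
$J + N{\left(-1 \right)} \left(-19 - -22\right) = -111 + 2 \left(-1\right)^{2} \left(-19 - -22\right) = -111 + 2 \cdot 1 \left(-19 + 22\right) = -111 + 2 \cdot 3 = -111 + 6 = -105$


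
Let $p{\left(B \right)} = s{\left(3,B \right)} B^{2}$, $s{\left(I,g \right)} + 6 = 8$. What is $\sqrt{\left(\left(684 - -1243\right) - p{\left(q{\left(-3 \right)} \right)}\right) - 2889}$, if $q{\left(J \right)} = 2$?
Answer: $i \sqrt{970} \approx 31.145 i$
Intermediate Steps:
$s{\left(I,g \right)} = 2$ ($s{\left(I,g \right)} = -6 + 8 = 2$)
$p{\left(B \right)} = 2 B^{2}$
$\sqrt{\left(\left(684 - -1243\right) - p{\left(q{\left(-3 \right)} \right)}\right) - 2889} = \sqrt{\left(\left(684 - -1243\right) - 2 \cdot 2^{2}\right) - 2889} = \sqrt{\left(\left(684 + 1243\right) - 2 \cdot 4\right) - 2889} = \sqrt{\left(1927 - 8\right) - 2889} = \sqrt{1919 - 2889} = \sqrt{-970} = i \sqrt{970}$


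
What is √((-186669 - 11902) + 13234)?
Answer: 3*I*√20593 ≈ 430.51*I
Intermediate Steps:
√((-186669 - 11902) + 13234) = √(-198571 + 13234) = √(-185337) = 3*I*√20593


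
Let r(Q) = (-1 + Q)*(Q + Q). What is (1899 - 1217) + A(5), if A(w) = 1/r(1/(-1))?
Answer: 2729/4 ≈ 682.25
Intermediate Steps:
r(Q) = 2*Q*(-1 + Q) (r(Q) = (-1 + Q)*(2*Q) = 2*Q*(-1 + Q))
A(w) = ¼ (A(w) = 1/(2*(1/(-1))*(-1 + 1/(-1))) = 1/(2*(1*(-1))*(-1 + 1*(-1))) = 1/(2*(-1)*(-1 - 1)) = 1/(2*(-1)*(-2)) = 1/4 = ¼)
(1899 - 1217) + A(5) = (1899 - 1217) + ¼ = 682 + ¼ = 2729/4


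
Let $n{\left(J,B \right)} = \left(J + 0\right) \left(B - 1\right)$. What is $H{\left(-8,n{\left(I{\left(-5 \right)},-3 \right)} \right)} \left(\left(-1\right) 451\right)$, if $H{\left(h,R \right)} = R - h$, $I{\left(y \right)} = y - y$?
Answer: $-3608$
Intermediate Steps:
$I{\left(y \right)} = 0$
$n{\left(J,B \right)} = J \left(-1 + B\right)$
$H{\left(-8,n{\left(I{\left(-5 \right)},-3 \right)} \right)} \left(\left(-1\right) 451\right) = \left(0 \left(-1 - 3\right) - -8\right) \left(\left(-1\right) 451\right) = \left(0 \left(-4\right) + 8\right) \left(-451\right) = \left(0 + 8\right) \left(-451\right) = 8 \left(-451\right) = -3608$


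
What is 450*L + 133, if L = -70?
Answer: -31367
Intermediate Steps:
450*L + 133 = 450*(-70) + 133 = -31500 + 133 = -31367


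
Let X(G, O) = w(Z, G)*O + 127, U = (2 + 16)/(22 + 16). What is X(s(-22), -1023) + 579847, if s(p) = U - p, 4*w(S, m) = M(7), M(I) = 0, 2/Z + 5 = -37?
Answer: 579974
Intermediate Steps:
Z = -1/21 (Z = 2/(-5 - 37) = 2/(-42) = 2*(-1/42) = -1/21 ≈ -0.047619)
w(S, m) = 0 (w(S, m) = (¼)*0 = 0)
U = 9/19 (U = 18/38 = 18*(1/38) = 9/19 ≈ 0.47368)
s(p) = 9/19 - p
X(G, O) = 127 (X(G, O) = 0*O + 127 = 0 + 127 = 127)
X(s(-22), -1023) + 579847 = 127 + 579847 = 579974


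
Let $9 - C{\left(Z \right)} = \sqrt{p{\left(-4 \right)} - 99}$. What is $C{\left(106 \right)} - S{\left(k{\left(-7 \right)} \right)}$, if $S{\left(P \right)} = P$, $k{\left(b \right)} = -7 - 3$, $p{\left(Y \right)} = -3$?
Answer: $19 - i \sqrt{102} \approx 19.0 - 10.1 i$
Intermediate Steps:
$k{\left(b \right)} = -10$
$C{\left(Z \right)} = 9 - i \sqrt{102}$ ($C{\left(Z \right)} = 9 - \sqrt{-3 - 99} = 9 - \sqrt{-102} = 9 - i \sqrt{102}$)
$C{\left(106 \right)} - S{\left(k{\left(-7 \right)} \right)} = \left(9 - i \sqrt{102}\right) - -10 = \left(9 - i \sqrt{102}\right) + 10 = 19 - i \sqrt{102}$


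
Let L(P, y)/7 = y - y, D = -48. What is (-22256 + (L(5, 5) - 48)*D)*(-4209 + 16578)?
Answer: -246786288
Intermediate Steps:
L(P, y) = 0 (L(P, y) = 7*(y - y) = 7*0 = 0)
(-22256 + (L(5, 5) - 48)*D)*(-4209 + 16578) = (-22256 + (0 - 48)*(-48))*(-4209 + 16578) = (-22256 - 48*(-48))*12369 = (-22256 + 2304)*12369 = -19952*12369 = -246786288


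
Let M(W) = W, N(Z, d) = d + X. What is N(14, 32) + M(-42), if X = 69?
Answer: 59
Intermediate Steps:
N(Z, d) = 69 + d (N(Z, d) = d + 69 = 69 + d)
N(14, 32) + M(-42) = (69 + 32) - 42 = 101 - 42 = 59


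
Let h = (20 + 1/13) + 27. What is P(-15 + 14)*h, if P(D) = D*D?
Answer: 612/13 ≈ 47.077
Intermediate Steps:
P(D) = D²
h = 612/13 (h = (20 + 1/13) + 27 = 261/13 + 27 = 612/13 ≈ 47.077)
P(-15 + 14)*h = (-15 + 14)²*(612/13) = (-1)²*(612/13) = 1*(612/13) = 612/13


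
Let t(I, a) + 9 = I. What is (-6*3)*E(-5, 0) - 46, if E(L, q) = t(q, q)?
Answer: 116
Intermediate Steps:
t(I, a) = -9 + I
E(L, q) = -9 + q
(-6*3)*E(-5, 0) - 46 = (-6*3)*(-9 + 0) - 46 = -18*(-9) - 46 = 162 - 46 = 116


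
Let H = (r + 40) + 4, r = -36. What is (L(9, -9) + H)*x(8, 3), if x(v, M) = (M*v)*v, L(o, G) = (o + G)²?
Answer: 1536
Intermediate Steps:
L(o, G) = (G + o)²
x(v, M) = M*v²
H = 8 (H = (-36 + 40) + 4 = 4 + 4 = 8)
(L(9, -9) + H)*x(8, 3) = ((-9 + 9)² + 8)*(3*8²) = (0² + 8)*(3*64) = (0 + 8)*192 = 8*192 = 1536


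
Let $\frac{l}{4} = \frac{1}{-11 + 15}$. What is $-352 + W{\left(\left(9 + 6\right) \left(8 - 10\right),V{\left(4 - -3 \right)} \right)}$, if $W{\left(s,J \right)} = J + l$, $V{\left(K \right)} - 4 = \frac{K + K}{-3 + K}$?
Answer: $- \frac{687}{2} \approx -343.5$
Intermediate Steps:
$l = 1$ ($l = \frac{4}{-11 + 15} = \frac{4}{4} = 4 \cdot \frac{1}{4} = 1$)
$V{\left(K \right)} = 4 + \frac{2 K}{-3 + K}$ ($V{\left(K \right)} = 4 + \frac{K + K}{-3 + K} = 4 + \frac{2 K}{-3 + K}$)
$W{\left(s,J \right)} = 1 + J$ ($W{\left(s,J \right)} = J + 1 = 1 + J$)
$-352 + W{\left(\left(9 + 6\right) \left(8 - 10\right),V{\left(4 - -3 \right)} \right)} = -352 + \left(1 + \frac{6 \left(-2 + \left(4 - -3\right)\right)}{-3 + \left(4 - -3\right)}\right) = -352 + \left(1 + \frac{6 \left(-2 + \left(4 + 3\right)\right)}{-3 + \left(4 + 3\right)}\right) = -352 + \left(1 + \frac{6 \left(-2 + 7\right)}{-3 + 7}\right) = -352 + \left(1 + 6 \cdot \frac{1}{4} \cdot 5\right) = -352 + \left(1 + \frac{15}{2}\right) = -352 + \frac{17}{2} = - \frac{687}{2}$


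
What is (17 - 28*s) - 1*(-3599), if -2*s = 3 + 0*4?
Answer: 3658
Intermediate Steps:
s = -3/2 (s = -(3 + 0*4)/2 = -(3 + 0)/2 = -1/2*3 = -3/2 ≈ -1.5000)
(17 - 28*s) - 1*(-3599) = (17 - 28*(-3/2)) - 1*(-3599) = (17 + 42) + 3599 = 59 + 3599 = 3658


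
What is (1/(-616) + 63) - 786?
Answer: -445369/616 ≈ -723.00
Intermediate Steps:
(1/(-616) + 63) - 786 = (-1/616 + 63) - 786 = 38807/616 - 786 = -445369/616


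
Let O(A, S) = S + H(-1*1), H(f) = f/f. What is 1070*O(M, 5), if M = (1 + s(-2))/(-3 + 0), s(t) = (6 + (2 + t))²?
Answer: 6420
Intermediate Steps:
H(f) = 1
s(t) = (8 + t)²
M = -37/3 (M = (1 + (8 - 2)²)/(-3 + 0) = (1 + 6²)/(-3) = (1 + 36)*(-⅓) = 37*(-⅓) = -37/3 ≈ -12.333)
O(A, S) = 1 + S (O(A, S) = S + 1 = 1 + S)
1070*O(M, 5) = 1070*(1 + 5) = 1070*6 = 6420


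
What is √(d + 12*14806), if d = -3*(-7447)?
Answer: 11*√1653 ≈ 447.23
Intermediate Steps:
d = 22341
√(d + 12*14806) = √(22341 + 12*14806) = √(22341 + 177672) = √200013 = 11*√1653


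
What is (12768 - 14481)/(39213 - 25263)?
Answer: -571/4650 ≈ -0.12280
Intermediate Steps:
(12768 - 14481)/(39213 - 25263) = -1713/13950 = -1713*1/13950 = -571/4650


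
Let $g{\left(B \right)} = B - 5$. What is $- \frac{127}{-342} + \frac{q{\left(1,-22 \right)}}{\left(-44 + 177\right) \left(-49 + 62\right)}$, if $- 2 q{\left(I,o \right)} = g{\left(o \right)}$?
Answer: $\frac{5900}{15561} \approx 0.37915$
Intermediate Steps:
$g{\left(B \right)} = -5 + B$
$q{\left(I,o \right)} = \frac{5}{2} - \frac{o}{2}$ ($q{\left(I,o \right)} = - \frac{-5 + o}{2} = \frac{5}{2} - \frac{o}{2}$)
$- \frac{127}{-342} + \frac{q{\left(1,-22 \right)}}{\left(-44 + 177\right) \left(-49 + 62\right)} = - \frac{127}{-342} + \frac{\frac{5}{2} - -11}{\left(-44 + 177\right) \left(-49 + 62\right)} = \left(-127\right) \left(- \frac{1}{342}\right) + \frac{\frac{5}{2} + 11}{133 \cdot 13} = \frac{127}{342} + \frac{27}{2 \cdot 1729} = \frac{127}{342} + \frac{27}{2} \cdot \frac{1}{1729} = \frac{127}{342} + \frac{27}{3458} = \frac{5900}{15561}$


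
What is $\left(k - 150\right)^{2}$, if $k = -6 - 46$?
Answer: $40804$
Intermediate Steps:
$k = -52$
$\left(k - 150\right)^{2} = \left(-52 - 150\right)^{2} = \left(-202\right)^{2} = 40804$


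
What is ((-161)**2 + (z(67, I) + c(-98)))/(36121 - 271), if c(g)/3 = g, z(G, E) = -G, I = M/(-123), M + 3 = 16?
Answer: 852/1195 ≈ 0.71297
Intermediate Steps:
M = 13 (M = -3 + 16 = 13)
I = -13/123 (I = 13/(-123) = 13*(-1/123) = -13/123 ≈ -0.10569)
c(g) = 3*g
((-161)**2 + (z(67, I) + c(-98)))/(36121 - 271) = ((-161)**2 + (-1*67 + 3*(-98)))/(36121 - 271) = (25921 + (-67 - 294))/35850 = (25921 - 361)*(1/35850) = 25560*(1/35850) = 852/1195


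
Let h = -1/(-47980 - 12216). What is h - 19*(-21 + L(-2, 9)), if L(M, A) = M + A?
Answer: 16012137/60196 ≈ 266.00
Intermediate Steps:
L(M, A) = A + M
h = 1/60196 (h = -1/(-60196) = -1*(-1/60196) = 1/60196 ≈ 1.6612e-5)
h - 19*(-21 + L(-2, 9)) = 1/60196 - 19*(-21 + (9 - 2)) = 1/60196 - 19*(-21 + 7) = 1/60196 - 19*(-14) = 1/60196 + 266 = 16012137/60196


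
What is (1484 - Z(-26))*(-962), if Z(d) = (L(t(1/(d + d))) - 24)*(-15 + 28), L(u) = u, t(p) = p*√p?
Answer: -1727752 - 37*I*√13/4 ≈ -1.7278e+6 - 33.351*I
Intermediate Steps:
t(p) = p^(3/2)
Z(d) = -312 + 13*√2*(1/d)^(3/2)/4 (Z(d) = ((1/(d + d))^(3/2) - 24)*(-15 + 28) = ((1/(2*d))^(3/2) - 24)*13 = (√2*(1/d)^(3/2)/4 - 24)*13 = (-24 + √2*(1/d)^(3/2)/4)*13 = -312 + 13*√2*(1/d)^(3/2)/4)
(1484 - Z(-26))*(-962) = (1484 - (-312 + 13*√2*(1/(-26))^(3/2)/4))*(-962) = (1484 - (-312 + 13*√2*(-1/26)^(3/2)/4))*(-962) = (1484 - (-312 + 13*√2*(-I*√26/676)/4))*(-962) = (1484 - (-312 - I*√13/104))*(-962) = (1484 + (312 + I*√13/104))*(-962) = (1796 + I*√13/104)*(-962) = -1727752 - 37*I*√13/4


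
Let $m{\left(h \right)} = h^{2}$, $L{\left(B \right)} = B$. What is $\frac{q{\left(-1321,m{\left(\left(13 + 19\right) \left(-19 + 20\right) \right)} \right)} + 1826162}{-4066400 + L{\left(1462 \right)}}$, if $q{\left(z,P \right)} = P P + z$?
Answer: $- \frac{2873417}{4064938} \approx -0.70688$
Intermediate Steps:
$q{\left(z,P \right)} = z + P^{2}$ ($q{\left(z,P \right)} = P^{2} + z = z + P^{2}$)
$\frac{q{\left(-1321,m{\left(\left(13 + 19\right) \left(-19 + 20\right) \right)} \right)} + 1826162}{-4066400 + L{\left(1462 \right)}} = \frac{\left(-1321 + \left(\left(\left(13 + 19\right) \left(-19 + 20\right)\right)^{2}\right)^{2}\right) + 1826162}{-4066400 + 1462} = \frac{\left(-1321 + \left(\left(32 \cdot 1\right)^{2}\right)^{2}\right) + 1826162}{-4064938} = \left(\left(-1321 + \left(32^{2}\right)^{2}\right) + 1826162\right) \left(- \frac{1}{4064938}\right) = \left(\left(-1321 + 1024^{2}\right) + 1826162\right) \left(- \frac{1}{4064938}\right) = \left(\left(-1321 + 1048576\right) + 1826162\right) \left(- \frac{1}{4064938}\right) = \left(1047255 + 1826162\right) \left(- \frac{1}{4064938}\right) = 2873417 \left(- \frac{1}{4064938}\right) = - \frac{2873417}{4064938}$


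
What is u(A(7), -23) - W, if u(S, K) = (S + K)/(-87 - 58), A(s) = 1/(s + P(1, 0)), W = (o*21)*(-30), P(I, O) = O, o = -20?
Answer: -2557768/203 ≈ -12600.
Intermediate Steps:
W = 12600 (W = -20*21*(-30) = -420*(-30) = 12600)
A(s) = 1/s (A(s) = 1/(s + 0) = 1/s)
u(S, K) = -K/145 - S/145 (u(S, K) = (K + S)/(-145) = (K + S)*(-1/145) = -K/145 - S/145)
u(A(7), -23) - W = (-1/145*(-23) - 1/145/7) - 1*12600 = (23/145 - 1/145*⅐) - 12600 = (23/145 - 1/1015) - 12600 = 32/203 - 12600 = -2557768/203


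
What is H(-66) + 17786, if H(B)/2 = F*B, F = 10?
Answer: 16466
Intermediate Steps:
H(B) = 20*B (H(B) = 2*(10*B) = 20*B)
H(-66) + 17786 = 20*(-66) + 17786 = -1320 + 17786 = 16466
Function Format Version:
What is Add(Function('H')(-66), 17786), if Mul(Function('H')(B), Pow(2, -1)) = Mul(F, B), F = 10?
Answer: 16466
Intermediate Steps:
Function('H')(B) = Mul(20, B) (Function('H')(B) = Mul(2, Mul(10, B)) = Mul(20, B))
Add(Function('H')(-66), 17786) = Add(Mul(20, -66), 17786) = Add(-1320, 17786) = 16466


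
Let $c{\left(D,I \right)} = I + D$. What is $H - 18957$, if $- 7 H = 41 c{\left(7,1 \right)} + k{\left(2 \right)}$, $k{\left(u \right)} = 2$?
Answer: $- \frac{133029}{7} \approx -19004.0$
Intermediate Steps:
$c{\left(D,I \right)} = D + I$
$H = - \frac{330}{7}$ ($H = - \frac{41 \left(7 + 1\right) + 2}{7} = - \frac{41 \cdot 8 + 2}{7} = - \frac{328 + 2}{7} = \left(- \frac{1}{7}\right) 330 = - \frac{330}{7} \approx -47.143$)
$H - 18957 = - \frac{330}{7} - 18957 = - \frac{133029}{7}$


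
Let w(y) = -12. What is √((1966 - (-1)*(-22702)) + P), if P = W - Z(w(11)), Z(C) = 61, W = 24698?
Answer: √3901 ≈ 62.458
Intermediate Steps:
P = 24637 (P = 24698 - 1*61 = 24698 - 61 = 24637)
√((1966 - (-1)*(-22702)) + P) = √((1966 - (-1)*(-22702)) + 24637) = √((1966 - 1*22702) + 24637) = √((1966 - 22702) + 24637) = √(-20736 + 24637) = √3901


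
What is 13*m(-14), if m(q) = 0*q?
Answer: 0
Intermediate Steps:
m(q) = 0
13*m(-14) = 13*0 = 0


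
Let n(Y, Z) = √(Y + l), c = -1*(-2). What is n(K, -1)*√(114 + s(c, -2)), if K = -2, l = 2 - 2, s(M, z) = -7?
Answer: I*√214 ≈ 14.629*I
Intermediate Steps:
c = 2
l = 0
n(Y, Z) = √Y (n(Y, Z) = √(Y + 0) = √Y)
n(K, -1)*√(114 + s(c, -2)) = √(-2)*√(114 - 7) = (I*√2)*√107 = I*√214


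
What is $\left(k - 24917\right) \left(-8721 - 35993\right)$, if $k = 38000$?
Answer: $-584993262$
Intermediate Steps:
$\left(k - 24917\right) \left(-8721 - 35993\right) = \left(38000 - 24917\right) \left(-8721 - 35993\right) = 13083 \left(-44714\right) = -584993262$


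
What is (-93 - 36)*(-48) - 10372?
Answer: -4180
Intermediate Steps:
(-93 - 36)*(-48) - 10372 = -129*(-48) - 10372 = 6192 - 10372 = -4180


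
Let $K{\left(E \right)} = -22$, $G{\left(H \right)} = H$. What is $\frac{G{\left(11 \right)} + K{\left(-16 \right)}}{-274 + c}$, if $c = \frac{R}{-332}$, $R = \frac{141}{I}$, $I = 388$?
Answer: $\frac{1416976}{35295725} \approx 0.040146$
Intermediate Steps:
$R = \frac{141}{388} \approx 0.3634$
$c = - \frac{141}{128816}$ ($c = \frac{141}{388 \left(-332\right)} = \frac{141}{388} \left(- \frac{1}{332}\right) = - \frac{141}{128816} \approx -0.0010946$)
$\frac{G{\left(11 \right)} + K{\left(-16 \right)}}{-274 + c} = \frac{11 - 22}{-274 - \frac{141}{128816}} = - \frac{11}{- \frac{35295725}{128816}} = \left(-11\right) \left(- \frac{128816}{35295725}\right) = \frac{1416976}{35295725}$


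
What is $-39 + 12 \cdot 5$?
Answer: $21$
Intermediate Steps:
$-39 + 12 \cdot 5 = -39 + 60 = 21$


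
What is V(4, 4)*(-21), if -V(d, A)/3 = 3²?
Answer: 567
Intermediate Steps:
V(d, A) = -27 (V(d, A) = -3*3² = -3*9 = -27)
V(4, 4)*(-21) = -27*(-21) = 567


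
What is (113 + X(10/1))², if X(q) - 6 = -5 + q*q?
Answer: 45796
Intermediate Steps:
X(q) = 1 + q² (X(q) = 6 + (-5 + q*q) = 6 + (-5 + q²) = 1 + q²)
(113 + X(10/1))² = (113 + (1 + (10/1)²))² = (113 + (1 + (10*1)²))² = (113 + (1 + 10²))² = (113 + (1 + 100))² = (113 + 101)² = 214² = 45796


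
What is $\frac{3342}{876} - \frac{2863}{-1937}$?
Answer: $\frac{1496907}{282802} \approx 5.2931$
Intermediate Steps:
$\frac{3342}{876} - \frac{2863}{-1937} = 3342 \cdot \frac{1}{876} - - \frac{2863}{1937} = \frac{557}{146} + \frac{2863}{1937} = \frac{1496907}{282802}$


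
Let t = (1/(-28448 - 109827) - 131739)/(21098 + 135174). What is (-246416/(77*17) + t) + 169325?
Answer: 2392050320288705683/14142770318600 ≈ 1.6914e+5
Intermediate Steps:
t = -9108105113/10804255400 (t = (1/(-138275) - 131739)/156272 = (-1/138275 - 131739)*(1/156272) = -18216210226/138275*1/156272 = -9108105113/10804255400 ≈ -0.84301)
(-246416/(77*17) + t) + 169325 = (-246416/(77*17) - 9108105113/10804255400) + 169325 = (-246416/1309 - 9108105113/10804255400) + 169325 = -2674263908239317/14142770318600 + 169325 = 2392050320288705683/14142770318600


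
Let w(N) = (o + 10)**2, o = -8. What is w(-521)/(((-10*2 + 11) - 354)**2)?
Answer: 4/131769 ≈ 3.0356e-5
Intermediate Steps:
w(N) = 4 (w(N) = (-8 + 10)**2 = 2**2 = 4)
w(-521)/(((-10*2 + 11) - 354)**2) = 4/(((-10*2 + 11) - 354)**2) = 4/(((-20 + 11) - 354)**2) = 4/((-9 - 354)**2) = 4/((-363)**2) = 4/131769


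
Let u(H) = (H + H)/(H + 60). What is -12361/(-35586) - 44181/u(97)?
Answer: -61709234332/1725921 ≈ -35754.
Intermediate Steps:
u(H) = 2*H/(60 + H) (u(H) = (2*H)/(60 + H) = 2*H/(60 + H))
-12361/(-35586) - 44181/u(97) = -12361/(-35586) - 44181/(2*97/(60 + 97)) = -12361*(-1/35586) - 44181/(2*97/157) = 12361/35586 - 44181/(2*97*(1/157)) = 12361/35586 - 44181/194/157 = 12361/35586 - 44181*157/194 = 12361/35586 - 6936417/194 = -61709234332/1725921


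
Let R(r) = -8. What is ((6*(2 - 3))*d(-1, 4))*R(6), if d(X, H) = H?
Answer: 192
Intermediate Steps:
((6*(2 - 3))*d(-1, 4))*R(6) = ((6*(2 - 3))*4)*(-8) = ((6*(-1))*4)*(-8) = -6*4*(-8) = -24*(-8) = 192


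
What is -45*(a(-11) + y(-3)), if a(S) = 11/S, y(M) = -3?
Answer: 180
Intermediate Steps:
-45*(a(-11) + y(-3)) = -45*(11/(-11) - 3) = -45*(11*(-1/11) - 3) = -45*(-1 - 3) = -45*(-4) = 180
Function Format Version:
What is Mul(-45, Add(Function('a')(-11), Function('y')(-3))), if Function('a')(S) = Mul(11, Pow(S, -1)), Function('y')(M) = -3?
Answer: 180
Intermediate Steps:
Mul(-45, Add(Function('a')(-11), Function('y')(-3))) = Mul(-45, Add(Mul(11, Pow(-11, -1)), -3)) = Mul(-45, Add(Mul(11, Rational(-1, 11)), -3)) = Mul(-45, Add(-1, -3)) = Mul(-45, -4) = 180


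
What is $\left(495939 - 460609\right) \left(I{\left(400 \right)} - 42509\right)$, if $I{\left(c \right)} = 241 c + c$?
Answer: $1918101030$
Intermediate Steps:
$I{\left(c \right)} = 242 c$
$\left(495939 - 460609\right) \left(I{\left(400 \right)} - 42509\right) = \left(495939 - 460609\right) \left(242 \cdot 400 - 42509\right) = \left(495939 - 460609\right) \left(96800 - 42509\right) = \left(495939 - 460609\right) 54291 = 35330 \cdot 54291 = 1918101030$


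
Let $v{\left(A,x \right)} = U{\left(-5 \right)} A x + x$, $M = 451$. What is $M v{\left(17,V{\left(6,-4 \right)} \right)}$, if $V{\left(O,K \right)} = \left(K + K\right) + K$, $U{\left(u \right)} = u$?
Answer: $454608$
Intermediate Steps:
$V{\left(O,K \right)} = 3 K$ ($V{\left(O,K \right)} = 2 K + K = 3 K$)
$v{\left(A,x \right)} = x - 5 A x$ ($v{\left(A,x \right)} = - 5 A x + x = x - 5 A x$)
$M v{\left(17,V{\left(6,-4 \right)} \right)} = 451 \cdot 3 \left(-4\right) \left(1 - 85\right) = 451 \left(- 12 \left(1 - 85\right)\right) = 451 \left(\left(-12\right) \left(-84\right)\right) = 451 \cdot 1008 = 454608$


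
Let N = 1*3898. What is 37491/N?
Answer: 37491/3898 ≈ 9.6180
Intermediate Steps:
N = 3898
37491/N = 37491/3898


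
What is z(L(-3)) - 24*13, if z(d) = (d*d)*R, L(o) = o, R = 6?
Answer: -258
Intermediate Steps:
z(d) = 6*d**2 (z(d) = (d*d)*6 = d**2*6 = 6*d**2)
z(L(-3)) - 24*13 = 6*(-3)**2 - 24*13 = 6*9 - 312 = 54 - 312 = -258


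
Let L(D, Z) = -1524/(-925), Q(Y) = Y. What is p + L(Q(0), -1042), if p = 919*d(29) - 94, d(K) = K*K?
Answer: 714827649/925 ≈ 7.7279e+5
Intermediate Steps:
d(K) = K**2
L(D, Z) = 1524/925 (L(D, Z) = -1524*(-1/925) = 1524/925)
p = 772785 (p = 919*29**2 - 94 = 919*841 - 94 = 772879 - 94 = 772785)
p + L(Q(0), -1042) = 772785 + 1524/925 = 714827649/925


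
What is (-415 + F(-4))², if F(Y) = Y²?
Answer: 159201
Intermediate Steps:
(-415 + F(-4))² = (-415 + (-4)²)² = (-415 + 16)² = (-399)² = 159201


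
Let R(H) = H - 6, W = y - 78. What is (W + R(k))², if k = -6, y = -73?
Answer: 26569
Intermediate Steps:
W = -151 (W = -73 - 78 = -151)
R(H) = -6 + H
(W + R(k))² = (-151 + (-6 - 6))² = (-151 - 12)² = (-163)² = 26569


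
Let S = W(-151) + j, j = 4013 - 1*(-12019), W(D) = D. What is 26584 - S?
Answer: 10703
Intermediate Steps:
j = 16032 (j = 4013 + 12019 = 16032)
S = 15881 (S = -151 + 16032 = 15881)
26584 - S = 26584 - 1*15881 = 26584 - 15881 = 10703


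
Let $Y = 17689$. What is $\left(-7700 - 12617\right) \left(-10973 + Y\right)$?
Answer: $-136448972$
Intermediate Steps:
$\left(-7700 - 12617\right) \left(-10973 + Y\right) = \left(-7700 - 12617\right) \left(-10973 + 17689\right) = \left(-20317\right) 6716 = -136448972$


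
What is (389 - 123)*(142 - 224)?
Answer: -21812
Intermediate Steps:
(389 - 123)*(142 - 224) = 266*(-82) = -21812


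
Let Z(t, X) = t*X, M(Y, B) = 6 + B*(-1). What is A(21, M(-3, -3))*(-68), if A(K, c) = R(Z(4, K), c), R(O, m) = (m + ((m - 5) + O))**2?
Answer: -639812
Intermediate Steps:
M(Y, B) = 6 - B
Z(t, X) = X*t
R(O, m) = (-5 + O + 2*m)**2 (R(O, m) = (m + ((-5 + m) + O))**2 = (m + (-5 + O + m))**2 = (-5 + O + 2*m)**2)
A(K, c) = (-5 + 2*c + 4*K)**2 (A(K, c) = (-5 + K*4 + 2*c)**2 = (-5 + 4*K + 2*c)**2 = (-5 + 2*c + 4*K)**2)
A(21, M(-3, -3))*(-68) = (-5 + 2*(6 - 1*(-3)) + 4*21)**2*(-68) = (-5 + 2*(6 + 3) + 84)**2*(-68) = (-5 + 2*9 + 84)**2*(-68) = (-5 + 18 + 84)**2*(-68) = 97**2*(-68) = 9409*(-68) = -639812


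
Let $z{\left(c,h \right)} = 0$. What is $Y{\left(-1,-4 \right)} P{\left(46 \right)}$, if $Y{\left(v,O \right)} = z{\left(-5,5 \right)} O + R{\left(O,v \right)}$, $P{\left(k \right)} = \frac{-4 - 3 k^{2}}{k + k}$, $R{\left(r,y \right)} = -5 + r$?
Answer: $\frac{14292}{23} \approx 621.39$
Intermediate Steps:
$P{\left(k \right)} = \frac{-4 - 3 k^{2}}{2 k}$
$Y{\left(v,O \right)} = -5 + O$ ($Y{\left(v,O \right)} = 0 O + \left(-5 + O\right) = 0 + \left(-5 + O\right) = -5 + O$)
$Y{\left(-1,-4 \right)} P{\left(46 \right)} = \left(-5 - 4\right) \left(- \frac{2}{46} - 69\right) = - 9 \left(\left(-2\right) \frac{1}{46} - 69\right) = - 9 \left(- \frac{1}{23} - 69\right) = \left(-9\right) \left(- \frac{1588}{23}\right) = \frac{14292}{23}$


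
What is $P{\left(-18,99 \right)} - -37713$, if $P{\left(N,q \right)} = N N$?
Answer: $38037$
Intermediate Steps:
$P{\left(N,q \right)} = N^{2}$
$P{\left(-18,99 \right)} - -37713 = \left(-18\right)^{2} - -37713 = 324 + 37713 = 38037$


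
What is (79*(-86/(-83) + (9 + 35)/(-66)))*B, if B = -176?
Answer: -1279168/249 ≈ -5137.2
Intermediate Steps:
(79*(-86/(-83) + (9 + 35)/(-66)))*B = (79*(-86/(-83) + (9 + 35)/(-66)))*(-176) = (79*(-86*(-1/83) + 44*(-1/66)))*(-176) = (79*(86/83 - ⅔))*(-176) = (79*(92/249))*(-176) = (7268/249)*(-176) = -1279168/249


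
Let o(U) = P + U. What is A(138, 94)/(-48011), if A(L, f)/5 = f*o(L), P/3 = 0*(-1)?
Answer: -64860/48011 ≈ -1.3509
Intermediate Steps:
P = 0 (P = 3*(0*(-1)) = 3*0 = 0)
o(U) = U (o(U) = 0 + U = U)
A(L, f) = 5*L*f (A(L, f) = 5*(f*L) = 5*(L*f) = 5*L*f)
A(138, 94)/(-48011) = (5*138*94)/(-48011) = 64860*(-1/48011) = -64860/48011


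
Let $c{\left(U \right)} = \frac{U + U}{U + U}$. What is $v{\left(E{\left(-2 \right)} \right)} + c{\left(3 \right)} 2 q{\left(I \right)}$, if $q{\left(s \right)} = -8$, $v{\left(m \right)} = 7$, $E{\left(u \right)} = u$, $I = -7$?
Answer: $-9$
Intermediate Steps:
$c{\left(U \right)} = 1$ ($c{\left(U \right)} = \frac{2 U}{2 U} = 2 U \frac{1}{2 U} = 1$)
$v{\left(E{\left(-2 \right)} \right)} + c{\left(3 \right)} 2 q{\left(I \right)} = 7 + 1 \cdot 2 \left(-8\right) = 7 + 2 \left(-8\right) = 7 - 16 = -9$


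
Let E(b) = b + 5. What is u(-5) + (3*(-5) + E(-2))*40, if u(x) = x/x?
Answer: -479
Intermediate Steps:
E(b) = 5 + b
u(x) = 1
u(-5) + (3*(-5) + E(-2))*40 = 1 + (3*(-5) + (5 - 2))*40 = 1 + (-15 + 3)*40 = 1 - 12*40 = 1 - 480 = -479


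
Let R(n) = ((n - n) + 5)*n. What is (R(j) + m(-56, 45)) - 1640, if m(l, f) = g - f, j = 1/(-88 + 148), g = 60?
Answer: -19499/12 ≈ -1624.9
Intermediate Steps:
j = 1/60 ≈ 0.016667
R(n) = 5*n (R(n) = (0 + 5)*n = 5*n)
m(l, f) = 60 - f
(R(j) + m(-56, 45)) - 1640 = (5*(1/60) + (60 - 1*45)) - 1640 = (1/12 + (60 - 45)) - 1640 = (1/12 + 15) - 1640 = 181/12 - 1640 = -19499/12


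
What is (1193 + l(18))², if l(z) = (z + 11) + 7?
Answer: 1510441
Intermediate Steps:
l(z) = 18 + z (l(z) = (11 + z) + 7 = 18 + z)
(1193 + l(18))² = (1193 + (18 + 18))² = (1193 + 36)² = 1229² = 1510441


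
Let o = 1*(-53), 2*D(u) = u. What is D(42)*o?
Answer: -1113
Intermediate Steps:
D(u) = u/2
o = -53
D(42)*o = ((1/2)*42)*(-53) = 21*(-53) = -1113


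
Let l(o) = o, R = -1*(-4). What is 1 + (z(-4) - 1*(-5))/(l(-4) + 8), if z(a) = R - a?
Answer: 17/4 ≈ 4.2500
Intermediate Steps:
R = 4
z(a) = 4 - a
1 + (z(-4) - 1*(-5))/(l(-4) + 8) = 1 + ((4 - 1*(-4)) - 1*(-5))/(-4 + 8) = 1 + ((4 + 4) + 5)/4 = 1 + (8 + 5)*(¼) = 1 + 13*(¼) = 1 + 13/4 = 17/4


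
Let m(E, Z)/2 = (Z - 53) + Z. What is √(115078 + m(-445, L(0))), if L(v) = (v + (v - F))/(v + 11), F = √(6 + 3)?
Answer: 6*√386430/11 ≈ 339.07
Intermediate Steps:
F = 3 (F = √9 = 3)
L(v) = (-3 + 2*v)/(11 + v) (L(v) = (v + (v - 1*3))/(v + 11) = (v + (v - 3))/(11 + v) = (v + (-3 + v))/(11 + v) = (-3 + 2*v)/(11 + v))
m(E, Z) = -106 + 4*Z (m(E, Z) = 2*((Z - 53) + Z) = 2*((-53 + Z) + Z) = 2*(-53 + 2*Z) = -106 + 4*Z)
√(115078 + m(-445, L(0))) = √(115078 + (-106 + 4*((-3 + 2*0)/(11 + 0)))) = √(115078 + (-106 + 4*((-3 + 0)/11))) = √(115078 + (-106 + 4*((1/11)*(-3)))) = √(115078 + (-106 + 4*(-3/11))) = √(115078 + (-106 - 12/11)) = √(115078 - 1178/11) = √(1264680/11) = 6*√386430/11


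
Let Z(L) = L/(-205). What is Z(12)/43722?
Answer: -2/1493835 ≈ -1.3388e-6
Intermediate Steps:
Z(L) = -L/205 (Z(L) = L*(-1/205) = -L/205)
Z(12)/43722 = -1/205*12/43722 = -12/205*1/43722 = -2/1493835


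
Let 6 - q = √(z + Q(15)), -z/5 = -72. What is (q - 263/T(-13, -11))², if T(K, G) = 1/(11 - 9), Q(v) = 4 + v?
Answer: (520 + √379)² ≈ 2.9103e+5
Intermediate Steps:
z = 360 (z = -5*(-72) = 360)
T(K, G) = ½ (T(K, G) = 1/2 = ½)
q = 6 - √379 (q = 6 - √(360 + (4 + 15)) = 6 - √(360 + 19) = 6 - √379 ≈ -13.468)
(q - 263/T(-13, -11))² = ((6 - √379) - 263/½)² = ((6 - √379) - 263*2)² = ((6 - √379) - 526)² = (-520 - √379)²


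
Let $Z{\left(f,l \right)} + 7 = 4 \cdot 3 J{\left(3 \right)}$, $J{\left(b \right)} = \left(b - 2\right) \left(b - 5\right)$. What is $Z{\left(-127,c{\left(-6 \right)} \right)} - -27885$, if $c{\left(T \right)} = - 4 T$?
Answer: $27854$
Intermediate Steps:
$J{\left(b \right)} = \left(-5 + b\right) \left(-2 + b\right)$ ($J{\left(b \right)} = \left(-2 + b\right) \left(-5 + b\right) = \left(-5 + b\right) \left(-2 + b\right)$)
$Z{\left(f,l \right)} = -31$ ($Z{\left(f,l \right)} = -7 + 4 \cdot 3 \left(10 + 3^{2} - 21\right) = -7 + 12 \left(10 + 9 - 21\right) = -7 + 12 \left(-2\right) = -7 - 24 = -31$)
$Z{\left(-127,c{\left(-6 \right)} \right)} - -27885 = -31 - -27885 = -31 + 27885 = 27854$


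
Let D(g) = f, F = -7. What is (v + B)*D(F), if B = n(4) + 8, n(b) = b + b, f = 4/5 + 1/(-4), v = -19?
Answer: -33/20 ≈ -1.6500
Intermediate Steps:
f = 11/20 (f = 4*(1/5) + 1*(-1/4) = 4/5 - 1/4 = 11/20 ≈ 0.55000)
n(b) = 2*b
B = 16 (B = 2*4 + 8 = 8 + 8 = 16)
D(g) = 11/20
(v + B)*D(F) = (-19 + 16)*(11/20) = -3*11/20 = -33/20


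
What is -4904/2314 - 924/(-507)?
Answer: -4464/15041 ≈ -0.29679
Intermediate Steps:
-4904/2314 - 924/(-507) = -4904*1/2314 - 924*(-1/507) = -2452/1157 + 308/169 = -4464/15041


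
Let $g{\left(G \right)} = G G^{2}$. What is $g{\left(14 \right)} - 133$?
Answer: $2611$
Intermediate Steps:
$g{\left(G \right)} = G^{3}$
$g{\left(14 \right)} - 133 = 14^{3} - 133 = 2744 - 133 = 2611$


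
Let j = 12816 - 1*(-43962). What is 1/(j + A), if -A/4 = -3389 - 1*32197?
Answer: 1/199122 ≈ 5.0220e-6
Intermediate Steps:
j = 56778 (j = 12816 + 43962 = 56778)
A = 142344 (A = -4*(-3389 - 1*32197) = -4*(-3389 - 32197) = -4*(-35586) = 142344)
1/(j + A) = 1/(56778 + 142344) = 1/199122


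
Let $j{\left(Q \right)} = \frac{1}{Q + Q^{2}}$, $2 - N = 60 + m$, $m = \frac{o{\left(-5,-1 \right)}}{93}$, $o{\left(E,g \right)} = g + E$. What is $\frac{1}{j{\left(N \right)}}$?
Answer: $\frac{3169940}{961} \approx 3298.6$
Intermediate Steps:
$o{\left(E,g \right)} = E + g$
$m = - \frac{2}{31}$ ($m = \frac{-5 - 1}{93} = \left(-6\right) \frac{1}{93} = - \frac{2}{31} \approx -0.064516$)
$N = - \frac{1796}{31}$ ($N = 2 - \left(60 - \frac{2}{31}\right) = 2 - \frac{1858}{31} = - \frac{1796}{31} \approx -57.935$)
$\frac{1}{j{\left(N \right)}} = \frac{1}{\frac{1}{- \frac{1796}{31}} \frac{1}{1 - \frac{1796}{31}}} = \frac{1}{\left(- \frac{31}{1796}\right) \frac{1}{- \frac{1765}{31}}} = \frac{1}{\left(- \frac{31}{1796}\right) \left(- \frac{31}{1765}\right)} = \frac{1}{\frac{961}{3169940}} = \frac{3169940}{961}$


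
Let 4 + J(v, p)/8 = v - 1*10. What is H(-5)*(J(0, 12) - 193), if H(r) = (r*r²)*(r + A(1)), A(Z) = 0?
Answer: -190625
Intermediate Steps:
J(v, p) = -112 + 8*v (J(v, p) = -32 + 8*(v - 1*10) = -32 + 8*(v - 10) = -32 + 8*(-10 + v) = -32 + (-80 + 8*v) = -112 + 8*v)
H(r) = r⁴ (H(r) = (r*r²)*(r + 0) = r³*r = r⁴)
H(-5)*(J(0, 12) - 193) = (-5)⁴*((-112 + 8*0) - 193) = 625*((-112 + 0) - 193) = 625*(-112 - 193) = 625*(-305) = -190625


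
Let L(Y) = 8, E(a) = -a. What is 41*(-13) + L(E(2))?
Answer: -525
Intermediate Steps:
41*(-13) + L(E(2)) = 41*(-13) + 8 = -533 + 8 = -525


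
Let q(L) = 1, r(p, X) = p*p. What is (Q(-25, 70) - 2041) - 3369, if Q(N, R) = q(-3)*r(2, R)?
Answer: -5406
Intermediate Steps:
r(p, X) = p²
Q(N, R) = 4 (Q(N, R) = 1*2² = 1*4 = 4)
(Q(-25, 70) - 2041) - 3369 = (4 - 2041) - 3369 = -2037 - 3369 = -5406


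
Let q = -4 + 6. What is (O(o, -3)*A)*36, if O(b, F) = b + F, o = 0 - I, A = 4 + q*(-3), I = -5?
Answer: -144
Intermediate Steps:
q = 2
A = -2 (A = 4 + 2*(-3) = 4 - 6 = -2)
o = 5 (o = 0 - 1*(-5) = 0 + 5 = 5)
O(b, F) = F + b
(O(o, -3)*A)*36 = ((-3 + 5)*(-2))*36 = (2*(-2))*36 = -4*36 = -144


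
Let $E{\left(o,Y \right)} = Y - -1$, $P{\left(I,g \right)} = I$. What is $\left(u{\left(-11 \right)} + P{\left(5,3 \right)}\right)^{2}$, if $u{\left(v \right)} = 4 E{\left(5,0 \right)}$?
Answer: $81$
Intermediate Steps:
$E{\left(o,Y \right)} = 1 + Y$ ($E{\left(o,Y \right)} = Y + 1 = 1 + Y$)
$u{\left(v \right)} = 4$ ($u{\left(v \right)} = 4 \left(1 + 0\right) = 4 \cdot 1 = 4$)
$\left(u{\left(-11 \right)} + P{\left(5,3 \right)}\right)^{2} = \left(4 + 5\right)^{2} = 9^{2} = 81$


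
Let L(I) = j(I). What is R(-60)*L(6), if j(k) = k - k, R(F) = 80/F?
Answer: 0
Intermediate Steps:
j(k) = 0
L(I) = 0
R(-60)*L(6) = (80/(-60))*0 = (80*(-1/60))*0 = -4/3*0 = 0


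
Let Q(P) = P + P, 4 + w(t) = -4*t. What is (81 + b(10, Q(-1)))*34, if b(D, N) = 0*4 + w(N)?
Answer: 2890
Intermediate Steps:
w(t) = -4 - 4*t
Q(P) = 2*P
b(D, N) = -4 - 4*N (b(D, N) = 0*4 + (-4 - 4*N) = 0 + (-4 - 4*N) = -4 - 4*N)
(81 + b(10, Q(-1)))*34 = (81 + (-4 - 8*(-1)))*34 = (81 + (-4 - 4*(-2)))*34 = (81 + (-4 + 8))*34 = (81 + 4)*34 = 85*34 = 2890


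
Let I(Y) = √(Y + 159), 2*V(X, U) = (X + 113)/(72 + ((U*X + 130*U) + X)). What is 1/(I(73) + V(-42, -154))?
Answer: 1920124/169679676111 + 1462755872*√58/169679676111 ≈ 0.065665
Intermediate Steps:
V(X, U) = (113 + X)/(2*(72 + X + 130*U + U*X)) (V(X, U) = ((X + 113)/(72 + ((U*X + 130*U) + X)))/2 = ((113 + X)/(72 + ((130*U + U*X) + X)))/2 = ((113 + X)/(72 + (X + 130*U + U*X)))/2 = ((113 + X)/(72 + X + 130*U + U*X))/2 = (113 + X)/(2*(72 + X + 130*U + U*X)))
I(Y) = √(159 + Y)
1/(I(73) + V(-42, -154)) = 1/(√(159 + 73) + (113 - 42)/(2*(72 - 42 + 130*(-154) - 154*(-42)))) = 1/(√232 + (½)*71/(72 - 42 - 20020 + 6468)) = 1/(2*√58 + (½)*71/(-13522)) = 1/(2*√58 + (½)*(-1/13522)*71) = 1/(2*√58 - 71/27044) = 1/(-71/27044 + 2*√58)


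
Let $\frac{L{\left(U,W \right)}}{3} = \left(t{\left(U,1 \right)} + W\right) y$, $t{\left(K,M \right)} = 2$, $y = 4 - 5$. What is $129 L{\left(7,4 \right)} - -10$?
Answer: $-2312$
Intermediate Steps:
$y = -1$ ($y = 4 - 5 = -1$)
$L{\left(U,W \right)} = -6 - 3 W$ ($L{\left(U,W \right)} = 3 \left(2 + W\right) \left(-1\right) = 3 \left(-2 - W\right) = -6 - 3 W$)
$129 L{\left(7,4 \right)} - -10 = 129 \left(-6 - 12\right) - -10 = 129 \left(-6 - 12\right) + 10 = 129 \left(-18\right) + 10 = -2322 + 10 = -2312$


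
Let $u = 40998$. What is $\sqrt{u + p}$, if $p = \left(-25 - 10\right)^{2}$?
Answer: $\sqrt{42223} \approx 205.48$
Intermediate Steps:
$p = 1225$ ($p = \left(-35\right)^{2} = 1225$)
$\sqrt{u + p} = \sqrt{40998 + 1225} = \sqrt{42223}$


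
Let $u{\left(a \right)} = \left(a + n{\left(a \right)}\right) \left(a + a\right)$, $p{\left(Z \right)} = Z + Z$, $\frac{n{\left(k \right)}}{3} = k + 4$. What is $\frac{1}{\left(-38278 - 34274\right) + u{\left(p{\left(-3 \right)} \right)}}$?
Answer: $- \frac{1}{72408} \approx -1.3811 \cdot 10^{-5}$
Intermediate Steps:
$n{\left(k \right)} = 12 + 3 k$ ($n{\left(k \right)} = 3 \left(k + 4\right) = 3 \left(4 + k\right) = 12 + 3 k$)
$p{\left(Z \right)} = 2 Z$
$u{\left(a \right)} = 2 a \left(12 + 4 a\right)$ ($u{\left(a \right)} = \left(a + \left(12 + 3 a\right)\right) \left(a + a\right) = \left(12 + 4 a\right) 2 a = 2 a \left(12 + 4 a\right)$)
$\frac{1}{\left(-38278 - 34274\right) + u{\left(p{\left(-3 \right)} \right)}} = \frac{1}{\left(-38278 - 34274\right) + 8 \cdot 2 \left(-3\right) \left(3 + 2 \left(-3\right)\right)} = \frac{1}{-72552 + 8 \left(-6\right) \left(3 - 6\right)} = \frac{1}{-72552 + 8 \left(-6\right) \left(-3\right)} = \frac{1}{-72552 + 144} = \frac{1}{-72408} = - \frac{1}{72408}$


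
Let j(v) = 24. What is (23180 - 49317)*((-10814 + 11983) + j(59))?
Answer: -31181441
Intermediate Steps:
(23180 - 49317)*((-10814 + 11983) + j(59)) = (23180 - 49317)*((-10814 + 11983) + 24) = -26137*(1169 + 24) = -26137*1193 = -31181441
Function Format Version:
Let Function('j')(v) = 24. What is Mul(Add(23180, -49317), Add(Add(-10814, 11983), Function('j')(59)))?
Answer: -31181441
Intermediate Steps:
Mul(Add(23180, -49317), Add(Add(-10814, 11983), Function('j')(59))) = Mul(Add(23180, -49317), Add(Add(-10814, 11983), 24)) = Mul(-26137, Add(1169, 24)) = Mul(-26137, 1193) = -31181441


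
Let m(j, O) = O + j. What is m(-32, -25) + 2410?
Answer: 2353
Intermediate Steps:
m(-32, -25) + 2410 = (-25 - 32) + 2410 = -57 + 2410 = 2353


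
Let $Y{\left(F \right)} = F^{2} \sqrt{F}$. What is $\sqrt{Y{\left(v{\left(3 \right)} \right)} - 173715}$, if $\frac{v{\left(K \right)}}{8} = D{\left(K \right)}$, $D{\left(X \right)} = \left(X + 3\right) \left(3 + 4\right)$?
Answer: $\sqrt{-173715 + 451584 \sqrt{21}} \approx 1376.8$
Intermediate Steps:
$D{\left(X \right)} = 21 + 7 X$ ($D{\left(X \right)} = \left(3 + X\right) 7 = 21 + 7 X$)
$v{\left(K \right)} = 168 + 56 K$ ($v{\left(K \right)} = 8 \left(21 + 7 K\right) = 168 + 56 K$)
$Y{\left(F \right)} = F^{\frac{5}{2}}$
$\sqrt{Y{\left(v{\left(3 \right)} \right)} - 173715} = \sqrt{\left(168 + 56 \cdot 3\right)^{\frac{5}{2}} - 173715} = \sqrt{\left(168 + 168\right)^{\frac{5}{2}} - 173715} = \sqrt{336^{\frac{5}{2}} - 173715} = \sqrt{451584 \sqrt{21} - 173715} = \sqrt{-173715 + 451584 \sqrt{21}}$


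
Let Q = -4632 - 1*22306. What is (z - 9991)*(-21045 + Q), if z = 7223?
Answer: 132816944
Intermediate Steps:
Q = -26938 (Q = -4632 - 22306 = -26938)
(z - 9991)*(-21045 + Q) = (7223 - 9991)*(-21045 - 26938) = -2768*(-47983) = 132816944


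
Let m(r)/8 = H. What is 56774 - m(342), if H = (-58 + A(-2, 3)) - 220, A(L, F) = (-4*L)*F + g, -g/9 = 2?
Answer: 58950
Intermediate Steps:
g = -18 (g = -9*2 = -18)
A(L, F) = -18 - 4*F*L (A(L, F) = (-4*L)*F - 18 = -4*F*L - 18 = -18 - 4*F*L)
H = -272 (H = (-58 + (-18 - 4*3*(-2))) - 220 = (-58 + (-18 + 24)) - 220 = (-58 + 6) - 220 = -52 - 220 = -272)
m(r) = -2176 (m(r) = 8*(-272) = -2176)
56774 - m(342) = 56774 - 1*(-2176) = 56774 + 2176 = 58950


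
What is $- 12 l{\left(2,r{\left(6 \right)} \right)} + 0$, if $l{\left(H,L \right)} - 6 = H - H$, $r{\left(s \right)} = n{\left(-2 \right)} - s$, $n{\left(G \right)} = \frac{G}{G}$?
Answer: $-72$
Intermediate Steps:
$n{\left(G \right)} = 1$
$r{\left(s \right)} = 1 - s$
$l{\left(H,L \right)} = 6$ ($l{\left(H,L \right)} = 6 + \left(H - H\right) = 6 + 0 = 6$)
$- 12 l{\left(2,r{\left(6 \right)} \right)} + 0 = \left(-12\right) 6 + 0 = -72 + 0 = -72$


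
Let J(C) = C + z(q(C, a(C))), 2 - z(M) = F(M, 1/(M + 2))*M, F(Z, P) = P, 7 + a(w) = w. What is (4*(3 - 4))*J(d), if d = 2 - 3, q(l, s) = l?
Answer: -8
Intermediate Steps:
a(w) = -7 + w
z(M) = 2 - M/(2 + M) (z(M) = 2 - M/(M + 2) = 2 - M/(2 + M))
d = -1
J(C) = C + (4 + C)/(2 + C)
(4*(3 - 4))*J(d) = (4*(3 - 4))*(2 - 1 - 1*(-1)/(2 - 1)) = (4*(-1))*(2 - 1 - 1*(-1)/1) = -4*(2 - 1 - 1*(-1)*1) = -4*(2 - 1 + 1) = -4*2 = -8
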